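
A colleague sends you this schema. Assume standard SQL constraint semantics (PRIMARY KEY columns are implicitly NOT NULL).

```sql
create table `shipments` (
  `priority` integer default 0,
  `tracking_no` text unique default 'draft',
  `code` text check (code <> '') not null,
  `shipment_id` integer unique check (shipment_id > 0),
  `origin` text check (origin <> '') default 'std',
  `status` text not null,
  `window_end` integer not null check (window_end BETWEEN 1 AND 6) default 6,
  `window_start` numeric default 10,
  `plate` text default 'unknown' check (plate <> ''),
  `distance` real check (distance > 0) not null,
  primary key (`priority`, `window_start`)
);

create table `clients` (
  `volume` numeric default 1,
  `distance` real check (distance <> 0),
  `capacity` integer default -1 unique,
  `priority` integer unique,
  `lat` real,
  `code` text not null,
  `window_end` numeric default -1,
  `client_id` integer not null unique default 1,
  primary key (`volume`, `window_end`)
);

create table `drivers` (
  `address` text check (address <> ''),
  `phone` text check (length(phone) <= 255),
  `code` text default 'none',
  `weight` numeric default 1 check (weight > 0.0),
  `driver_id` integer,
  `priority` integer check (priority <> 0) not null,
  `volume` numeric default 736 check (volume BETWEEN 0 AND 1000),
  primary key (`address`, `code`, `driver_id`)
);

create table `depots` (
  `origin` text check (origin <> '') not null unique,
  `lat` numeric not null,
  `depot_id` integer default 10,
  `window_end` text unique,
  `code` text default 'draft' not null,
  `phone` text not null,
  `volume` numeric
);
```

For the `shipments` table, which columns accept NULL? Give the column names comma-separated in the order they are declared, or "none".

tracking_no, shipment_id, origin, plate

- priority: part of the PRIMARY KEY, which implies NOT NULL → not nullable.
- tracking_no: UNIQUE does not imply NOT NULL → nullable.
- code: declared NOT NULL → not nullable.
- shipment_id: CHECK does not forbid NULL (a CHECK constraint passes when its expression is NULL) → nullable.
- origin: CHECK does not forbid NULL (a CHECK constraint passes when its expression is NULL) → nullable.
- status: declared NOT NULL → not nullable.
- window_end: declared NOT NULL → not nullable.
- window_start: part of the PRIMARY KEY, which implies NOT NULL → not nullable.
- plate: CHECK does not forbid NULL (a CHECK constraint passes when its expression is NULL) → nullable.
- distance: declared NOT NULL → not nullable.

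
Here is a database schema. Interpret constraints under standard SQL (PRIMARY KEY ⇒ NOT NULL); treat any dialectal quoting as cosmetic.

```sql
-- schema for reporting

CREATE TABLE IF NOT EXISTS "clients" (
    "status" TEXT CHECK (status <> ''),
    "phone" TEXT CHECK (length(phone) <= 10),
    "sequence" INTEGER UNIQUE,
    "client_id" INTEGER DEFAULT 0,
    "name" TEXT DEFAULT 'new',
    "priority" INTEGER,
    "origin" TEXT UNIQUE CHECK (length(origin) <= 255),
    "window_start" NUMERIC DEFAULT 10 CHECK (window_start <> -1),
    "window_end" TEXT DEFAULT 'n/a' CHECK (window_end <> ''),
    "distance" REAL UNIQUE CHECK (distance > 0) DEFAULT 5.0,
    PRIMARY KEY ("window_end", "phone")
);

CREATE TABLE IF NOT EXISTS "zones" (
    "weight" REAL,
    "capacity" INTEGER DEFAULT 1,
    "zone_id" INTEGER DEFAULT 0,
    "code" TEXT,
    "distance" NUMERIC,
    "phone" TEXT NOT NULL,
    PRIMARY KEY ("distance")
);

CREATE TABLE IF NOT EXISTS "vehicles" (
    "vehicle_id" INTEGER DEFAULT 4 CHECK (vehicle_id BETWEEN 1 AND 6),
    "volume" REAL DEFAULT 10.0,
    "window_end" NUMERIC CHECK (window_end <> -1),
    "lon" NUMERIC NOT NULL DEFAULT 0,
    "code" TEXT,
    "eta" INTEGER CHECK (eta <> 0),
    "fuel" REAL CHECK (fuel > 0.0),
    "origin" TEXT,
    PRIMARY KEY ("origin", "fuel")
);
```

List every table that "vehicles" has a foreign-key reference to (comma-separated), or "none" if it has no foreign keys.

none

No column in vehicles has a REFERENCES clause.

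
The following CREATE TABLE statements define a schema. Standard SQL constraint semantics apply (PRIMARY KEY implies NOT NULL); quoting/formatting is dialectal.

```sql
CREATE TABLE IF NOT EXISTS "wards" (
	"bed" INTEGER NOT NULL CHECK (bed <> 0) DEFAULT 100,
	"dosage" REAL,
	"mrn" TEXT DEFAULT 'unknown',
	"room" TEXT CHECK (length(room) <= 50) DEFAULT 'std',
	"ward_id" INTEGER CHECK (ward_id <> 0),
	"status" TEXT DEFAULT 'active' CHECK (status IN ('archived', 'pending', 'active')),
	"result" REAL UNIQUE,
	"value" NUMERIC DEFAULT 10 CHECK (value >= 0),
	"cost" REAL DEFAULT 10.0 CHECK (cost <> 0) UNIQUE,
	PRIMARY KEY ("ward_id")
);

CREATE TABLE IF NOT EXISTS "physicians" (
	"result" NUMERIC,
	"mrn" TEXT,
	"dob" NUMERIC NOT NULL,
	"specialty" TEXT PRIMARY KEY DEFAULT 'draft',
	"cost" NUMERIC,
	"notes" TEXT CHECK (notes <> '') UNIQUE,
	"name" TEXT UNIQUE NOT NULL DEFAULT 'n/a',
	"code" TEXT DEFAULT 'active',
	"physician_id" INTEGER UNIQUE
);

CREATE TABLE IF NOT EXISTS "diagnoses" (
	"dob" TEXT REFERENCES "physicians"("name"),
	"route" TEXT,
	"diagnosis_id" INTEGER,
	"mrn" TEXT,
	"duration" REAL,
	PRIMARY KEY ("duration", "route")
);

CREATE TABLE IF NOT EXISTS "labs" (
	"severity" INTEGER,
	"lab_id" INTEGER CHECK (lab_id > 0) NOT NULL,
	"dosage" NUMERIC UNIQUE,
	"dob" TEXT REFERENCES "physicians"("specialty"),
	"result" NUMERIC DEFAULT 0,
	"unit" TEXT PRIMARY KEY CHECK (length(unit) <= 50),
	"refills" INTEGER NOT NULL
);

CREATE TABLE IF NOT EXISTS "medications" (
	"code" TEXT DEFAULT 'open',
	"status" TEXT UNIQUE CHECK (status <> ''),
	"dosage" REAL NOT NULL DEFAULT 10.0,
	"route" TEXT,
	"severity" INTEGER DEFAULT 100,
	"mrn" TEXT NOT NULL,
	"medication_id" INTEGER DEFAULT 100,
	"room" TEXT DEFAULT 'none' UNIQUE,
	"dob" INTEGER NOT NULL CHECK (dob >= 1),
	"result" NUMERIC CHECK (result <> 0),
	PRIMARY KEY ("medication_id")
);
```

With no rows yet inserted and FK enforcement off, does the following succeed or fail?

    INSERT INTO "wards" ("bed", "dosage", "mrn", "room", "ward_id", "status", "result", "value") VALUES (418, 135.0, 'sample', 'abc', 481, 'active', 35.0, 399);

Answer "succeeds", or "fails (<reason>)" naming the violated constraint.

succeeds

NOT NULL columns: bed is supplied; ward_id is supplied.
CHECK constraints: 418 satisfies (bed <> 0); 'abc' satisfies (length(room) <= 50); 481 satisfies (ward_id <> 0); 'active' satisfies (status IN ('archived', 'pending', 'active')); 399 satisfies (value >= 0).
No constraint is violated.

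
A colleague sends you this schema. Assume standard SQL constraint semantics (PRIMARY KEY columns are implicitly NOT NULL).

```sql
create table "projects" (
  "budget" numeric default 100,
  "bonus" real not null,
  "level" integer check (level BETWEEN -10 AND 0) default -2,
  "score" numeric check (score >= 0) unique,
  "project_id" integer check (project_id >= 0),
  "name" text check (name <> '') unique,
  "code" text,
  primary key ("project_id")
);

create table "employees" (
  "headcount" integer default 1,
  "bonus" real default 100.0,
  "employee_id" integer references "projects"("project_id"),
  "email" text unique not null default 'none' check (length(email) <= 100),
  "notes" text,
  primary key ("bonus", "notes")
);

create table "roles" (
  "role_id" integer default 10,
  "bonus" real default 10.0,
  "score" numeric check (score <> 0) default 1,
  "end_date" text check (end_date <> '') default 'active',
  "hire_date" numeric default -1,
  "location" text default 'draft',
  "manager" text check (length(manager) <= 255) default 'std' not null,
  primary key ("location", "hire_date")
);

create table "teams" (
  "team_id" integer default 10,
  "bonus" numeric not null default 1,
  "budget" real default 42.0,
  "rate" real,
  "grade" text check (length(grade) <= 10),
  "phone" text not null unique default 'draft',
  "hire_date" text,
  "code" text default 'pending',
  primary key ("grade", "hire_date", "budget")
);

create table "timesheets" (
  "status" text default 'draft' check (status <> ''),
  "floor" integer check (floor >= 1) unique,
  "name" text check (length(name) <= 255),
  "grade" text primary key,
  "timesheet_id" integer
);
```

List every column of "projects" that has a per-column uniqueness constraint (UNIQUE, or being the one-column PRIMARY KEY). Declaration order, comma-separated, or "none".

- budget: no UNIQUE or single-column PK constraint.
- bonus: no UNIQUE or single-column PK constraint.
- level: no UNIQUE or single-column PK constraint.
- score: declared UNIQUE → unique.
- project_id: single-column PRIMARY KEY → unique.
- name: declared UNIQUE → unique.
- code: no UNIQUE or single-column PK constraint.

score, project_id, name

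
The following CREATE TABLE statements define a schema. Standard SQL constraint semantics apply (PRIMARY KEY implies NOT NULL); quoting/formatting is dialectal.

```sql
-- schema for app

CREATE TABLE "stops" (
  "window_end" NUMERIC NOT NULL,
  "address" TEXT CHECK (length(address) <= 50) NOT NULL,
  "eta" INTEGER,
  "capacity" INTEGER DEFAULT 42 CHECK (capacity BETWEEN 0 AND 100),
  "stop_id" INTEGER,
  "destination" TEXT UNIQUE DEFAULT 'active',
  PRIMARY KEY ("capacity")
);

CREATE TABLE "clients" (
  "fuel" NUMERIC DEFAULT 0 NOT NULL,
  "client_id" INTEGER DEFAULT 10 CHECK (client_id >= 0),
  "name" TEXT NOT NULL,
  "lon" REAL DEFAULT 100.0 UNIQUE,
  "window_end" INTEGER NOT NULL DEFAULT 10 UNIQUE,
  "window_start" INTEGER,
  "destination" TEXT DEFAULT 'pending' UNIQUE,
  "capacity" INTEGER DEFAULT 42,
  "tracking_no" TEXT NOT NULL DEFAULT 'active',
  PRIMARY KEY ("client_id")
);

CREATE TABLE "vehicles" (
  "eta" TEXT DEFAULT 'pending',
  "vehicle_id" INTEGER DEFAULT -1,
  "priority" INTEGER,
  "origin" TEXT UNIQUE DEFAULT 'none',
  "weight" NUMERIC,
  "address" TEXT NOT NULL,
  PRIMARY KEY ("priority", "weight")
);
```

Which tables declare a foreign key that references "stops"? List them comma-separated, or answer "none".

No REFERENCES clause anywhere in the schema names stops.

none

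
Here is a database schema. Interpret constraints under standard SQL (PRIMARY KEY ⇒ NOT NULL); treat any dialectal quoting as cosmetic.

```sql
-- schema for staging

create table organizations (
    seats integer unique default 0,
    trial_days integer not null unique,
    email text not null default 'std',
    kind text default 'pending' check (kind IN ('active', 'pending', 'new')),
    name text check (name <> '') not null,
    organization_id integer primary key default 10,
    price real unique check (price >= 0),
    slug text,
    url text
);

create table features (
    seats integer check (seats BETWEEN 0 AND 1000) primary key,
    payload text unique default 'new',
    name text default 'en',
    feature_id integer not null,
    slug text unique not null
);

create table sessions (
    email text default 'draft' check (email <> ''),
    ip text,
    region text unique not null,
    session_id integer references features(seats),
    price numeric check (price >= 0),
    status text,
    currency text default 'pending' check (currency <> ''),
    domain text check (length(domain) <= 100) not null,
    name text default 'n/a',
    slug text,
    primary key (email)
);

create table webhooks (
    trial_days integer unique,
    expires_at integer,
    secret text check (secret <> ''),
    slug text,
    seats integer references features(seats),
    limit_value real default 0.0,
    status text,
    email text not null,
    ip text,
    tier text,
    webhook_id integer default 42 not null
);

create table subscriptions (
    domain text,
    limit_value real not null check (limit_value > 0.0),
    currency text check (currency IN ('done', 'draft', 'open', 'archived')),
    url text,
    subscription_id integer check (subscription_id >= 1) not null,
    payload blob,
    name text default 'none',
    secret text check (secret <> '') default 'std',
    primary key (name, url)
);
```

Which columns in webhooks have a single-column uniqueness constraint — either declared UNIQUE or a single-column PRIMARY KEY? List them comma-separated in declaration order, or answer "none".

- trial_days: declared UNIQUE → unique.
- expires_at: no UNIQUE or single-column PK constraint.
- secret: no UNIQUE or single-column PK constraint.
- slug: no UNIQUE or single-column PK constraint.
- seats: no UNIQUE or single-column PK constraint.
- limit_value: no UNIQUE or single-column PK constraint.
- status: no UNIQUE or single-column PK constraint.
- email: no UNIQUE or single-column PK constraint.
- ip: no UNIQUE or single-column PK constraint.
- tier: no UNIQUE or single-column PK constraint.
- webhook_id: no UNIQUE or single-column PK constraint.

trial_days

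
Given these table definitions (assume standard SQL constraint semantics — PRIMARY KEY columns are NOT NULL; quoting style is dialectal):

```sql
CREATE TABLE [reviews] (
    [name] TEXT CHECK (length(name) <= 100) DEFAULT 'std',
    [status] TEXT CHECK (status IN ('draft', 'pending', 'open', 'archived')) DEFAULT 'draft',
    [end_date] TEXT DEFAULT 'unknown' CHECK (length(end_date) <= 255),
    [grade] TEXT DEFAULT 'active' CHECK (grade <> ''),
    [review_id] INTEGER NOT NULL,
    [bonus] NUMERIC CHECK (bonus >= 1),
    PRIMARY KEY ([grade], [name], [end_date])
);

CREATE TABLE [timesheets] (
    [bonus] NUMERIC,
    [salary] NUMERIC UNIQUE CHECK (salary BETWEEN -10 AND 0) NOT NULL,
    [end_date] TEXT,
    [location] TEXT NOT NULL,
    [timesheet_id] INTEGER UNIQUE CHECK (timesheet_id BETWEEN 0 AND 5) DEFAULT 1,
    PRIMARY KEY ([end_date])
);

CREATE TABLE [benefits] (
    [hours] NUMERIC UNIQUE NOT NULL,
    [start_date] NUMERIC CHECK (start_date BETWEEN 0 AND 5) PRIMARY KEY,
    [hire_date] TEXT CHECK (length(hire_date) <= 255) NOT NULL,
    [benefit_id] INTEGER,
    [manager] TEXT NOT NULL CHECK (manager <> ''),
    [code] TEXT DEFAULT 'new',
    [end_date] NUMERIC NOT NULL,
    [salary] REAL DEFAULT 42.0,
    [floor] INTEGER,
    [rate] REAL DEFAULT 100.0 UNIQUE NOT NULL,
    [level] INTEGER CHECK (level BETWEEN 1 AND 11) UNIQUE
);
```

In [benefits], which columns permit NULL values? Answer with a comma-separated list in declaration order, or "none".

- hours: declared NOT NULL → not nullable.
- start_date: part of the PRIMARY KEY, which implies NOT NULL → not nullable.
- hire_date: declared NOT NULL → not nullable.
- benefit_id: no NOT NULL constraint applies → nullable.
- manager: declared NOT NULL → not nullable.
- code: DEFAULT only fills an omitted column; an explicit NULL is still allowed → nullable.
- end_date: declared NOT NULL → not nullable.
- salary: DEFAULT only fills an omitted column; an explicit NULL is still allowed → nullable.
- floor: no NOT NULL constraint applies → nullable.
- rate: declared NOT NULL → not nullable.
- level: CHECK does not forbid NULL (a CHECK constraint passes when its expression is NULL) → nullable.

benefit_id, code, salary, floor, level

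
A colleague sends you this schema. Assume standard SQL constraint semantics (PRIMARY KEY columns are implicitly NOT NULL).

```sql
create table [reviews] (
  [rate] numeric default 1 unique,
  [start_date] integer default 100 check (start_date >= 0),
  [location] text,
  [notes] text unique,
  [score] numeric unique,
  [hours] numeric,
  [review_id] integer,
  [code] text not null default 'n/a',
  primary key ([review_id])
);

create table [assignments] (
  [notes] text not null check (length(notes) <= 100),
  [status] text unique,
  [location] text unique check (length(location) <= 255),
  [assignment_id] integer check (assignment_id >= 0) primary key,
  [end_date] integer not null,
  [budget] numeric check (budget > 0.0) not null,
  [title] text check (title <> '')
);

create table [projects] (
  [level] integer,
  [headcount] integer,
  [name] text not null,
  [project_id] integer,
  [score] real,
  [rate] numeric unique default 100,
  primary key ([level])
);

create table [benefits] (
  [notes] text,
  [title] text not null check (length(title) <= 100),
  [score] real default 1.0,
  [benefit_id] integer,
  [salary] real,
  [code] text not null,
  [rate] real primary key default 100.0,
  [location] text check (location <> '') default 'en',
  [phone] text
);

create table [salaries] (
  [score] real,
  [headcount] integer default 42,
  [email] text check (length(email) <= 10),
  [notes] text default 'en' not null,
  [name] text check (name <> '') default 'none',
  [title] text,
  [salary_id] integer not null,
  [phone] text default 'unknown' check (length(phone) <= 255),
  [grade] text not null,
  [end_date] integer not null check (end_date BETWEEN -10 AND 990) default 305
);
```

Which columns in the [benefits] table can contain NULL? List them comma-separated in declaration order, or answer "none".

- notes: no NOT NULL constraint applies → nullable.
- title: declared NOT NULL → not nullable.
- score: DEFAULT only fills an omitted column; an explicit NULL is still allowed → nullable.
- benefit_id: no NOT NULL constraint applies → nullable.
- salary: no NOT NULL constraint applies → nullable.
- code: declared NOT NULL → not nullable.
- rate: part of the PRIMARY KEY, which implies NOT NULL → not nullable.
- location: CHECK does not forbid NULL (a CHECK constraint passes when its expression is NULL) → nullable.
- phone: no NOT NULL constraint applies → nullable.

notes, score, benefit_id, salary, location, phone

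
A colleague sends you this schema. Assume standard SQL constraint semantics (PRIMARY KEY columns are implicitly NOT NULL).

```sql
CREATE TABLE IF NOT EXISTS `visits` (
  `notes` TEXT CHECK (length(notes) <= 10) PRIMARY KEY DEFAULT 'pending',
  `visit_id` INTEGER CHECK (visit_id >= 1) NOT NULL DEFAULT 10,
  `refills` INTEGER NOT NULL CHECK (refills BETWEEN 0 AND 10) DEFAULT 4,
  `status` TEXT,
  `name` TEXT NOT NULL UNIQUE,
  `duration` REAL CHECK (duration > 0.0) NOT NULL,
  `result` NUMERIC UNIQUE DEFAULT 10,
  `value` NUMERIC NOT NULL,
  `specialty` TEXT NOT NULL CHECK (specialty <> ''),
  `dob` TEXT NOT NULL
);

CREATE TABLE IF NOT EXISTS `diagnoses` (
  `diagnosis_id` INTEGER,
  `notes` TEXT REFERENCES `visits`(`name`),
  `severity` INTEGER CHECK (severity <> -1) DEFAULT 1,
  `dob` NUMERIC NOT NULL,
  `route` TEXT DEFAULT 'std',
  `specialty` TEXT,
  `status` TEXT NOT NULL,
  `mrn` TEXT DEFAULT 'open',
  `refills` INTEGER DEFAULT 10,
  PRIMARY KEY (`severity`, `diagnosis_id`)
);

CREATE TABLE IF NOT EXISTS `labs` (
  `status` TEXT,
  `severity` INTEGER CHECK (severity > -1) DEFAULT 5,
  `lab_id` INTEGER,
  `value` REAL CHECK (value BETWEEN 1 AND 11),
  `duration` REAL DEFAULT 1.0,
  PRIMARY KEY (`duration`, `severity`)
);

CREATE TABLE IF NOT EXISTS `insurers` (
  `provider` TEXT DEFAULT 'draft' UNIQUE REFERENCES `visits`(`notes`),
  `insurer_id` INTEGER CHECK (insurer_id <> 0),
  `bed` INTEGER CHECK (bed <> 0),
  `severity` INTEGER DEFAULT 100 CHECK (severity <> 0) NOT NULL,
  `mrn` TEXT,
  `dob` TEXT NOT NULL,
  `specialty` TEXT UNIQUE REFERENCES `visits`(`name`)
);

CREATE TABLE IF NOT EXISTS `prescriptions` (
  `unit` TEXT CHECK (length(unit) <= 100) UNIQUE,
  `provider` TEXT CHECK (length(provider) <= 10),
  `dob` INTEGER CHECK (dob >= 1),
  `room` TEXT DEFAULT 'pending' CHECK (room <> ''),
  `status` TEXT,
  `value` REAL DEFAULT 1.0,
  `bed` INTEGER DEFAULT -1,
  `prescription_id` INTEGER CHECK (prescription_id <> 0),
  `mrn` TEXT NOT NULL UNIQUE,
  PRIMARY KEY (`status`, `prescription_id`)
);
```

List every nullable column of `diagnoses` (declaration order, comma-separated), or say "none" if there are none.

notes, route, specialty, mrn, refills

- diagnosis_id: part of the PRIMARY KEY, which implies NOT NULL → not nullable.
- notes: a foreign key column may be NULL unless separately constrained → nullable.
- severity: part of the PRIMARY KEY, which implies NOT NULL → not nullable.
- dob: declared NOT NULL → not nullable.
- route: DEFAULT only fills an omitted column; an explicit NULL is still allowed → nullable.
- specialty: no NOT NULL constraint applies → nullable.
- status: declared NOT NULL → not nullable.
- mrn: DEFAULT only fills an omitted column; an explicit NULL is still allowed → nullable.
- refills: DEFAULT only fills an omitted column; an explicit NULL is still allowed → nullable.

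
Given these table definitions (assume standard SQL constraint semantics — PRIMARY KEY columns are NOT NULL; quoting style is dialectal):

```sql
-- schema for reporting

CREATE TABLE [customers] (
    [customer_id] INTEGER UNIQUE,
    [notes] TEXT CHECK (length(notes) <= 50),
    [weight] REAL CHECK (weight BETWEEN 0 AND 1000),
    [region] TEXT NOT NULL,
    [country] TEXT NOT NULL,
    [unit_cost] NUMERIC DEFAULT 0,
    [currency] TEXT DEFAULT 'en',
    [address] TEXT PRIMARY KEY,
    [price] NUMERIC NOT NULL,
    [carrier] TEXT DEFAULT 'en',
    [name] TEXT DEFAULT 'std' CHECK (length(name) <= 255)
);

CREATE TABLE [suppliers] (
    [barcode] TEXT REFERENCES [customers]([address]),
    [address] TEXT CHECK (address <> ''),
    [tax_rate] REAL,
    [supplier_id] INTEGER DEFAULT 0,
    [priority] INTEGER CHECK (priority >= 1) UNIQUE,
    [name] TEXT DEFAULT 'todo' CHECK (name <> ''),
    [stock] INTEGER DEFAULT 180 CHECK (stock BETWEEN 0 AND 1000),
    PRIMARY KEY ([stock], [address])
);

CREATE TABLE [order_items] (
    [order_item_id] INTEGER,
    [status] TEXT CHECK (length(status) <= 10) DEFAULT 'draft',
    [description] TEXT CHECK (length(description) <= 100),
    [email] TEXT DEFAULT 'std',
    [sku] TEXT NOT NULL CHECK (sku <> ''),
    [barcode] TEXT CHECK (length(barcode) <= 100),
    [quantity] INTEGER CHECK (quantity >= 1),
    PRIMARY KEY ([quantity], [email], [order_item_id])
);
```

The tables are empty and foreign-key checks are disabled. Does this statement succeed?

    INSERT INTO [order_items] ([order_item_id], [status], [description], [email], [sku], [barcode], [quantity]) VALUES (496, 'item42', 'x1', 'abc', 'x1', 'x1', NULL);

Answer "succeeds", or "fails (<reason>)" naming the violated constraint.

fails (NOT NULL on quantity)

quantity is explicitly set to NULL, but quantity is part of the PRIMARY KEY (implied NOT NULL).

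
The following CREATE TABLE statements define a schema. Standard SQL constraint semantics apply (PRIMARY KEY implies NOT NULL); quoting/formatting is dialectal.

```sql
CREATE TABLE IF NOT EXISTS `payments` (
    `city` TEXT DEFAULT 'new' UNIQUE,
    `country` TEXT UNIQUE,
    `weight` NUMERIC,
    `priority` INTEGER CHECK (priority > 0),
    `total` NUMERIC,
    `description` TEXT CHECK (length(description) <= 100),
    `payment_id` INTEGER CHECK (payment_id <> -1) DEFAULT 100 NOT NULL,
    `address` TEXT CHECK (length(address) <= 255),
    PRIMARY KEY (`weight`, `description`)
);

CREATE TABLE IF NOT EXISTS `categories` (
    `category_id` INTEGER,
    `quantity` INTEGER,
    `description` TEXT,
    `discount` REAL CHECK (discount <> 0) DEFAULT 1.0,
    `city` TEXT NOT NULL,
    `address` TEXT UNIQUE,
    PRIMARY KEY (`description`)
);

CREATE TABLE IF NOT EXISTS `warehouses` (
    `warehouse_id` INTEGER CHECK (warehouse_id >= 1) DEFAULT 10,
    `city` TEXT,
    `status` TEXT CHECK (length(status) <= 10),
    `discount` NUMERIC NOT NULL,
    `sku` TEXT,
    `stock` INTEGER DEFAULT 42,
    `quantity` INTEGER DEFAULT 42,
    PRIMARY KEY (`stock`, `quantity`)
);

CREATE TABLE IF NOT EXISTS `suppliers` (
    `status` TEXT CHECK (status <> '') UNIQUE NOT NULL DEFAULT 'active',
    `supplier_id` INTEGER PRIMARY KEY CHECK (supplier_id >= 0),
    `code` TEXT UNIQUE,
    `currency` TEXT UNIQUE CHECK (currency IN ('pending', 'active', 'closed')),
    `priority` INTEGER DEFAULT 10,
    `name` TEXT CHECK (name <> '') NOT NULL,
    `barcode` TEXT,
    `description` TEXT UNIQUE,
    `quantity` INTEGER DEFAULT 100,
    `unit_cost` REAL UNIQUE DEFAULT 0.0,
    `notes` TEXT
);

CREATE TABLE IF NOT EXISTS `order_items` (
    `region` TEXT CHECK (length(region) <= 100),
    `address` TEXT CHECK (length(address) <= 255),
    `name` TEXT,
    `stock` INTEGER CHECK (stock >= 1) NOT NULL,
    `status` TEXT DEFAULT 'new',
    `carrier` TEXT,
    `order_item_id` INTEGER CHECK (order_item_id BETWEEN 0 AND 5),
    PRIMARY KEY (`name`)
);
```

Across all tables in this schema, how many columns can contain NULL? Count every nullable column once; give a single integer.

26

payments: 5 nullable (city, country, priority, total, address — PK (weight, description) and explicit NOT NULL columns excluded).
categories: 4 nullable (category_id, quantity, discount, address — PK (description) and explicit NOT NULL columns excluded).
warehouses: 4 nullable (warehouse_id, city, status, sku — PK (stock, quantity) and explicit NOT NULL columns excluded).
suppliers: 8 nullable (code, currency, priority, barcode, description, quantity, unit_cost, notes — PK (supplier_id) and explicit NOT NULL columns excluded).
order_items: 5 nullable (region, address, status, carrier, order_item_id — PK (name) and explicit NOT NULL columns excluded).
Total: 5 + 4 + 4 + 8 + 5 = 26.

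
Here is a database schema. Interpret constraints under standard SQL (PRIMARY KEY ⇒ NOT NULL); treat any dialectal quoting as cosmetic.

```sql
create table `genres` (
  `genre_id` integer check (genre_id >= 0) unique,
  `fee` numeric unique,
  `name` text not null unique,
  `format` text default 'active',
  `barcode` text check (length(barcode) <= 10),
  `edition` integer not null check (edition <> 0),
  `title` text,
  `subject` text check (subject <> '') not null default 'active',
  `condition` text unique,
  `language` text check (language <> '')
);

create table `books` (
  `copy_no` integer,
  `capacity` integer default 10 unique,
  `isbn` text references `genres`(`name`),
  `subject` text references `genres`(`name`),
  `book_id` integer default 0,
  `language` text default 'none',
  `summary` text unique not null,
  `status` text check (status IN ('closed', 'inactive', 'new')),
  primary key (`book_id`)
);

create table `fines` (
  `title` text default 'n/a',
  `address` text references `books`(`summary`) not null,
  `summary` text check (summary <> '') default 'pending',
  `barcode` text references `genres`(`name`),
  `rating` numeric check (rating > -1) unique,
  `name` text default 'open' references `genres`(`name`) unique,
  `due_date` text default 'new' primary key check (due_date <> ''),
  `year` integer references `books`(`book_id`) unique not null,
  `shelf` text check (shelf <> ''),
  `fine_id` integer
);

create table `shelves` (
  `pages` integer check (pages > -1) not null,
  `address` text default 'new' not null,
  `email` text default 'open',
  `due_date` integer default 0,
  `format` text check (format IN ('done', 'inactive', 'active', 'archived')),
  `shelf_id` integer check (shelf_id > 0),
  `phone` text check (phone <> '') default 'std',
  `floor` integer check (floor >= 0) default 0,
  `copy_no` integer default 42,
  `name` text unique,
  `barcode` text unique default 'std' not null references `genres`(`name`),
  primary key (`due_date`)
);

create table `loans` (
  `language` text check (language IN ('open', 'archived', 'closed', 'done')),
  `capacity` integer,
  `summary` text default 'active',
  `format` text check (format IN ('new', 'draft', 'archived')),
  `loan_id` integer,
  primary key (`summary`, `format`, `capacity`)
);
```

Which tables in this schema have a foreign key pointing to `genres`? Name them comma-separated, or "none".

books, fines, shelves

- books.isbn references genres(name).
- books.subject references genres(name).
- fines.barcode references genres(name).
- fines.name references genres(name).
- shelves.barcode references genres(name).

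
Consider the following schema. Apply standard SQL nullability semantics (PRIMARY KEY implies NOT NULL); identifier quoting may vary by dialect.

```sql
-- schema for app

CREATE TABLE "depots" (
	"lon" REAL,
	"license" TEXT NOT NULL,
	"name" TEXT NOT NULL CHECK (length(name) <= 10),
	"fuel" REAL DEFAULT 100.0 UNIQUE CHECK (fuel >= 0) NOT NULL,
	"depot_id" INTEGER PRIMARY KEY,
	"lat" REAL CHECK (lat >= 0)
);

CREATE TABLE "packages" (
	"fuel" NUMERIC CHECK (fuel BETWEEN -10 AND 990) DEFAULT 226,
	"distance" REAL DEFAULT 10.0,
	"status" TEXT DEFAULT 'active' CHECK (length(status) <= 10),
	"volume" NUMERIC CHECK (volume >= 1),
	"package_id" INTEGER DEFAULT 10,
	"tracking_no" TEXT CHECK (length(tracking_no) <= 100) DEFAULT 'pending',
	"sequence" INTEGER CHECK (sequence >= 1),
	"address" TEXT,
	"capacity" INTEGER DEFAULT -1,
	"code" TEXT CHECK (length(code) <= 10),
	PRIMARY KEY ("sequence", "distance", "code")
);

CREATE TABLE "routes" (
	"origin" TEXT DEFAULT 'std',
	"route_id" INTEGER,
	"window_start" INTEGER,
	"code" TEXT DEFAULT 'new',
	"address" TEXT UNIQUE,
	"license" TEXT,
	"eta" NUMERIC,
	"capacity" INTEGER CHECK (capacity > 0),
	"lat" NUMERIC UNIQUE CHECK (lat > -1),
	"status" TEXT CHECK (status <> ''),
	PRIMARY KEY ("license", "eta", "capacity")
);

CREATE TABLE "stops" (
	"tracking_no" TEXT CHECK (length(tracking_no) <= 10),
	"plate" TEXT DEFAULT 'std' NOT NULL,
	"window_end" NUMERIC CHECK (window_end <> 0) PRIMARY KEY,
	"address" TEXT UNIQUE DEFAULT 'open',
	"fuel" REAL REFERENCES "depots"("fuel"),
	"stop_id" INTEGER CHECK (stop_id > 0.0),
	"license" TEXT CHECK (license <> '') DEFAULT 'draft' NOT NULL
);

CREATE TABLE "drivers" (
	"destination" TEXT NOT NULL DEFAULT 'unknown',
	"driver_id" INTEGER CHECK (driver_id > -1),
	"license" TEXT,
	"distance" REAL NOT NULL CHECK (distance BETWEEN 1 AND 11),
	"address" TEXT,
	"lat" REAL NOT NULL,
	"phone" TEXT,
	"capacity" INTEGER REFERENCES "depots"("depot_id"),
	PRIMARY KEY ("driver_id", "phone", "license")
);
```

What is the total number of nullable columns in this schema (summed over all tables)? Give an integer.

22

depots: 2 nullable (lon, lat — PK (depot_id) and explicit NOT NULL columns excluded).
packages: 7 nullable (fuel, status, volume, package_id, tracking_no, address, capacity — PK (sequence, distance, code) and explicit NOT NULL columns excluded).
routes: 7 nullable (origin, route_id, window_start, code, address, lat, status — PK (license, eta, capacity) and explicit NOT NULL columns excluded).
stops: 4 nullable (tracking_no, address, fuel, stop_id — PK (window_end) and explicit NOT NULL columns excluded).
drivers: 2 nullable (address, capacity — PK (driver_id, phone, license) and explicit NOT NULL columns excluded).
Total: 2 + 7 + 7 + 4 + 2 = 22.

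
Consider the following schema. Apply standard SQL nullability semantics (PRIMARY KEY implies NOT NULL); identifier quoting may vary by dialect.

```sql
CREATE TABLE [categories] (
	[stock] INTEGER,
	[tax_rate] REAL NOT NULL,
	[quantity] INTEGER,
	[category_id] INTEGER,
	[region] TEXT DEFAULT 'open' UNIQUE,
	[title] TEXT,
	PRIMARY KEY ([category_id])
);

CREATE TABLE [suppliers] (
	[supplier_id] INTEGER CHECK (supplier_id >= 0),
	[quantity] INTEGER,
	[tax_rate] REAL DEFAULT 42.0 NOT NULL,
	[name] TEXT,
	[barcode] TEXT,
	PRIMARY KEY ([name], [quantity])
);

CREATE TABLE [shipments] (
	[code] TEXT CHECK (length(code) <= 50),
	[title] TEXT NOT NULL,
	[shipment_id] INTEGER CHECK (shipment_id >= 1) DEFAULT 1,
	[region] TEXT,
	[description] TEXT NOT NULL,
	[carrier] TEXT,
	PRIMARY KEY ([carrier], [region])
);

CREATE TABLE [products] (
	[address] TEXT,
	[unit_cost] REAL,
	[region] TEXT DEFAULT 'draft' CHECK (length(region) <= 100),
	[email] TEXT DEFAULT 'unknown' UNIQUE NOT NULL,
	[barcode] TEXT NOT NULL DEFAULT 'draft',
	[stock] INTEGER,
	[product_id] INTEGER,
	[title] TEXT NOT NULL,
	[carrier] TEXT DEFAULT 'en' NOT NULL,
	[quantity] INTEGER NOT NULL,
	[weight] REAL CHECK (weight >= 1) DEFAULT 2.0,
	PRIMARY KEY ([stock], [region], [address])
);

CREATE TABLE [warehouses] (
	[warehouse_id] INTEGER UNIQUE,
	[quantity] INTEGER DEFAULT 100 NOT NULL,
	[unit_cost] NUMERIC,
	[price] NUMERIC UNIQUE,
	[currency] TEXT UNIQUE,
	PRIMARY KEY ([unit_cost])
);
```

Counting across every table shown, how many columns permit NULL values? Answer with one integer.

categories: 4 nullable (stock, quantity, region, title — PK (category_id) and explicit NOT NULL columns excluded).
suppliers: 2 nullable (supplier_id, barcode — PK (name, quantity) and explicit NOT NULL columns excluded).
shipments: 2 nullable (code, shipment_id — PK (carrier, region) and explicit NOT NULL columns excluded).
products: 3 nullable (unit_cost, product_id, weight — PK (stock, region, address) and explicit NOT NULL columns excluded).
warehouses: 3 nullable (warehouse_id, price, currency — PK (unit_cost) and explicit NOT NULL columns excluded).
Total: 4 + 2 + 2 + 3 + 3 = 14.

14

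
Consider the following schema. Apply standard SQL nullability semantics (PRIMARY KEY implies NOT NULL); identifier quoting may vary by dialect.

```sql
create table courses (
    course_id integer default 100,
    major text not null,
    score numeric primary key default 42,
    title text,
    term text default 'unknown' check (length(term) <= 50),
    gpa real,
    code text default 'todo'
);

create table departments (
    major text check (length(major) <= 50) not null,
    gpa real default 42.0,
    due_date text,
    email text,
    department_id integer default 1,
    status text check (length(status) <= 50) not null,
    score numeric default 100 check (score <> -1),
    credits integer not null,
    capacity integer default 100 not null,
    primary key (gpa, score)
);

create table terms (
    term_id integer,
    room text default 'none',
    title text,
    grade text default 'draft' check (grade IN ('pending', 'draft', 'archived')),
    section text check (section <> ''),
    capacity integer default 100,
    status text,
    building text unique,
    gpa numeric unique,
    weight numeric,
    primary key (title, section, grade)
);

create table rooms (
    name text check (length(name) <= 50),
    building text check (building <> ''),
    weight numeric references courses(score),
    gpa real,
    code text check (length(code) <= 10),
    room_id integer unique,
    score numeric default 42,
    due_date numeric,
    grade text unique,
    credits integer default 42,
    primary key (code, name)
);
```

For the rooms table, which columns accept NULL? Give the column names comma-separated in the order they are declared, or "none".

building, weight, gpa, room_id, score, due_date, grade, credits

- name: part of the PRIMARY KEY, which implies NOT NULL → not nullable.
- building: CHECK does not forbid NULL (a CHECK constraint passes when its expression is NULL) → nullable.
- weight: a foreign key column may be NULL unless separately constrained → nullable.
- gpa: no NOT NULL constraint applies → nullable.
- code: part of the PRIMARY KEY, which implies NOT NULL → not nullable.
- room_id: UNIQUE does not imply NOT NULL → nullable.
- score: DEFAULT only fills an omitted column; an explicit NULL is still allowed → nullable.
- due_date: no NOT NULL constraint applies → nullable.
- grade: UNIQUE does not imply NOT NULL → nullable.
- credits: DEFAULT only fills an omitted column; an explicit NULL is still allowed → nullable.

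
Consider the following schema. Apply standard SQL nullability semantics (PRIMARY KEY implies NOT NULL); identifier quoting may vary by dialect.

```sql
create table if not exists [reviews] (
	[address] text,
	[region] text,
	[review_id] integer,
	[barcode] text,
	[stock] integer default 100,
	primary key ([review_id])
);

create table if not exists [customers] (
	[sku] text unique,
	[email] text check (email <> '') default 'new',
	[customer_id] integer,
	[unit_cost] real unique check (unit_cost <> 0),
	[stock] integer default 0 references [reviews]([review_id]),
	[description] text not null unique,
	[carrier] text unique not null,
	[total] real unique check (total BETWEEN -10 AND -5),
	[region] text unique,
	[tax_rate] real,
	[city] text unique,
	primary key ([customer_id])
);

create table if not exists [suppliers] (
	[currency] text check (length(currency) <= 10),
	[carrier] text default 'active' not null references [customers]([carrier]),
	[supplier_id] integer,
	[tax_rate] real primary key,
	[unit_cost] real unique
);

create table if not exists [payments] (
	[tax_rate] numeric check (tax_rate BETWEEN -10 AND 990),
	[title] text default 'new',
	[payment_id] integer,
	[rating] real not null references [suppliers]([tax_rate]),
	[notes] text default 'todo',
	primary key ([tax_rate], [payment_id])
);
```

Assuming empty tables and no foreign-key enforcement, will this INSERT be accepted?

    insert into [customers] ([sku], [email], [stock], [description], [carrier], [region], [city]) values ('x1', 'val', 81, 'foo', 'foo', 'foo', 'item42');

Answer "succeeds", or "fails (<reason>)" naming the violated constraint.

fails (NOT NULL on customer_id)

customer_id is omitted from the column list and has no DEFAULT, so it would receive NULL.
But customer_id is part of the PRIMARY KEY (implied NOT NULL).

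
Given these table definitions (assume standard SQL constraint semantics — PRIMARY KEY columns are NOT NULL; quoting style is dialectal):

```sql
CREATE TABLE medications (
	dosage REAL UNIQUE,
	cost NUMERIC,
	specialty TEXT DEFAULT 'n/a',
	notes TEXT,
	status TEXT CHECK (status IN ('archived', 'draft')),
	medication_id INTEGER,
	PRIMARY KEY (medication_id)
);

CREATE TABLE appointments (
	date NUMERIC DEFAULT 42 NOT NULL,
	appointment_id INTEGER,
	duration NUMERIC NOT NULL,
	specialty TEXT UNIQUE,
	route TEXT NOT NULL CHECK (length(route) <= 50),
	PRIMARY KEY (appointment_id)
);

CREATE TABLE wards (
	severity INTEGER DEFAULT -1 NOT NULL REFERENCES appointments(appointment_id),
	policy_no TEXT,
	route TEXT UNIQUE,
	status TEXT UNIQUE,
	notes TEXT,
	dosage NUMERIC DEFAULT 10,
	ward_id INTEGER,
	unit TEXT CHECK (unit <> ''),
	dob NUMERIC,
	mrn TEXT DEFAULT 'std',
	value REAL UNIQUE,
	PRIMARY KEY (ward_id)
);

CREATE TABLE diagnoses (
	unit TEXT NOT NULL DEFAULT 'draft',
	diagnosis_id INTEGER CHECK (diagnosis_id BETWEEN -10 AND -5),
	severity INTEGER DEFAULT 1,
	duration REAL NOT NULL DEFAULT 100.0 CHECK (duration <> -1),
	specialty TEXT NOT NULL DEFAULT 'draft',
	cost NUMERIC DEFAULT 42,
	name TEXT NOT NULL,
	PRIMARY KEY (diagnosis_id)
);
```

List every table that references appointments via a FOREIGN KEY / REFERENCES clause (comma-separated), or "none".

wards

- wards.severity references appointments(appointment_id).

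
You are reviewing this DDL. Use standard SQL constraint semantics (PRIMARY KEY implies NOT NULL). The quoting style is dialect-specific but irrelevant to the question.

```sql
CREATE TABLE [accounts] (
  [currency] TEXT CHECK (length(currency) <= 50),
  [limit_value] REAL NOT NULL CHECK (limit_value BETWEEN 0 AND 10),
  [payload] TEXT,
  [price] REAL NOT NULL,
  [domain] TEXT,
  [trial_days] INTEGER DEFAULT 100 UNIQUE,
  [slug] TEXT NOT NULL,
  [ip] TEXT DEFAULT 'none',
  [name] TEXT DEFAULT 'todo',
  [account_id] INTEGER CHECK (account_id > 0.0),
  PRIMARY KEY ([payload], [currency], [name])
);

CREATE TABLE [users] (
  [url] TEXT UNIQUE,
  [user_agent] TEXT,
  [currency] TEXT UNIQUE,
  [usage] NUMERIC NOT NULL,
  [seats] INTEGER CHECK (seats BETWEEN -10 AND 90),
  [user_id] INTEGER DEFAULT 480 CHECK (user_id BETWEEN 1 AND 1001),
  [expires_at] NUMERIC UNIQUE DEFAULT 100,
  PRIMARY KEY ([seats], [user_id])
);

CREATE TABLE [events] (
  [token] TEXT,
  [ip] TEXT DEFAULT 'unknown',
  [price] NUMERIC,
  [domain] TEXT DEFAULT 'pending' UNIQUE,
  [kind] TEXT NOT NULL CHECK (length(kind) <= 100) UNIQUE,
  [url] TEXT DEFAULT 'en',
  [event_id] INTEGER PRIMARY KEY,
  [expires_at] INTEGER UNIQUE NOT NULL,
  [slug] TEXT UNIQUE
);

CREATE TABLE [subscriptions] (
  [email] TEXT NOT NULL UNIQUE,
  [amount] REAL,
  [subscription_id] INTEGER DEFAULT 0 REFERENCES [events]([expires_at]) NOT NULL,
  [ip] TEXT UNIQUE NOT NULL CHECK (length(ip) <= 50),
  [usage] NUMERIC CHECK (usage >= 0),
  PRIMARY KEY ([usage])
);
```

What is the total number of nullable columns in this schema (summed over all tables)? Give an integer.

accounts: 4 nullable (domain, trial_days, ip, account_id — PK (payload, currency, name) and explicit NOT NULL columns excluded).
users: 4 nullable (url, user_agent, currency, expires_at — PK (seats, user_id) and explicit NOT NULL columns excluded).
events: 6 nullable (token, ip, price, domain, url, slug — PK (event_id) and explicit NOT NULL columns excluded).
subscriptions: 1 nullable (amount — PK (usage) and explicit NOT NULL columns excluded).
Total: 4 + 4 + 6 + 1 = 15.

15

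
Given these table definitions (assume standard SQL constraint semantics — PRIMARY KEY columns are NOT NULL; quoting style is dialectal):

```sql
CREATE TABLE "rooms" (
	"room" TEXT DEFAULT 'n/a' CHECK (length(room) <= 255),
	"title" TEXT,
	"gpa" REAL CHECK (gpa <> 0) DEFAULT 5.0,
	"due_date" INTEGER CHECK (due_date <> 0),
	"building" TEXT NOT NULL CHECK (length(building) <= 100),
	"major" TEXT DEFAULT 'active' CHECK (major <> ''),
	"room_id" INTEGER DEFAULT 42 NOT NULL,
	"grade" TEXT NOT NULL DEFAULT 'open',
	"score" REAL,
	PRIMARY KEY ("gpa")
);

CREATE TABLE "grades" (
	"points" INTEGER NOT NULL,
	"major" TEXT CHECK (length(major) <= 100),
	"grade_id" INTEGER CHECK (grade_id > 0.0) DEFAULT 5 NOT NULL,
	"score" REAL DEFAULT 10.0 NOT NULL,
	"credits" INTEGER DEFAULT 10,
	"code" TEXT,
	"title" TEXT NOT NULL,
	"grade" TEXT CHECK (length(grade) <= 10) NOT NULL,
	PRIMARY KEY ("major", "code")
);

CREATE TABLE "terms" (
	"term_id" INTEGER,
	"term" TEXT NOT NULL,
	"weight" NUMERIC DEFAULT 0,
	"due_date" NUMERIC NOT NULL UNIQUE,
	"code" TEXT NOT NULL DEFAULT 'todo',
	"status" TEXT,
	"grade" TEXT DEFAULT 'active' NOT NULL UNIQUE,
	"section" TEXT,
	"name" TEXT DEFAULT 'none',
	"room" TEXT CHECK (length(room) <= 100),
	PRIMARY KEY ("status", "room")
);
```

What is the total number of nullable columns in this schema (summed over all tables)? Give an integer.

10

rooms: 5 nullable (room, title, due_date, major, score — PK (gpa) and explicit NOT NULL columns excluded).
grades: 1 nullable (credits — PK (major, code) and explicit NOT NULL columns excluded).
terms: 4 nullable (term_id, weight, section, name — PK (status, room) and explicit NOT NULL columns excluded).
Total: 5 + 1 + 4 = 10.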